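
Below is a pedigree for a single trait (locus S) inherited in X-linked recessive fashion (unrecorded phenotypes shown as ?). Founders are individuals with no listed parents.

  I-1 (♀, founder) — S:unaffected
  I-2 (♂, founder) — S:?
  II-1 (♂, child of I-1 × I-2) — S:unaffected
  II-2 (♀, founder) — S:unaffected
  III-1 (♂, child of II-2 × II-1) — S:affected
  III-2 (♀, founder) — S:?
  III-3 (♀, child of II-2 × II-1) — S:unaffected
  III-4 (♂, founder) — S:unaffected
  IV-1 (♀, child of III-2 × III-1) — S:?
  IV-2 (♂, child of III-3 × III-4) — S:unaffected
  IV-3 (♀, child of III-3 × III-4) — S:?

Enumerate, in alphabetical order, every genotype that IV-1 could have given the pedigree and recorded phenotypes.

S/I-1 un ·: X^SX^S|X^SX^s
S/I-2 ? ·: X^SY|X^sY
S/II-1 un I-1×I-2: X^SY
S/II-2 un ·: X^SX^s
S/III-1 aff II-2×II-1: X^sY
S/III-2 ? ·: X^SX^S|X^SX^s|X^sX^s
S/III-3 un II-2×II-1: X^SX^S|X^SX^s
S/III-4 un ·: X^SY
S/IV-1 ? III-2×III-1: X^SX^s|X^sX^s
S/IV-2 un III-3×III-4: X^SY
S/IV-3 ? III-3×III-4: X^SX^S|X^SX^s
⇒ S over [I-1,I-2,II-1,II-2,III-1,III-2,III-3,III-4,IV-1,IV-2,IV-3]: 48 consistent

IV-1 ∈ {X^SX^s, X^sX^s}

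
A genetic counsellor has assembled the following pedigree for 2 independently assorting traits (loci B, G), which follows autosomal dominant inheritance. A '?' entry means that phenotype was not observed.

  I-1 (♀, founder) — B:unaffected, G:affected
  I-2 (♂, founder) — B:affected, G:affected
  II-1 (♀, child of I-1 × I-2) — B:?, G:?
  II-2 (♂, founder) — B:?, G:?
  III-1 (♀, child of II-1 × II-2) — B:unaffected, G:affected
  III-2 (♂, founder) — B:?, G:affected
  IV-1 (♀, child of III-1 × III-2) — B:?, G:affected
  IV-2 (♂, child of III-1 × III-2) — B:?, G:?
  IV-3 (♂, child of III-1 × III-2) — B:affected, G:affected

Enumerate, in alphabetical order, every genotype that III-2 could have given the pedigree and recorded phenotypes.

III-2 ∈ {BB GG, BB Gg, Bb GG, Bb Gg}

B/I-1 un ·: bb
B/I-2 aff ·: Bb|BB
B/II-1 ? I-1×I-2: bb|Bb
B/II-2 ? ·: bb|Bb
B/III-1 un II-1×II-2: bb
B/III-2 ? ·: Bb|BB
B/IV-1 ? III-1×III-2: bb|Bb
B/IV-2 ? III-1×III-2: bb|Bb
B/IV-3 aff III-1×III-2: Bb
⇒ B over [I-1,I-2,II-1,II-2,III-1,III-2,IV-1,IV-2,IV-3]: 30 consistent
G/I-1 aff ·: Gg|GG
G/I-2 aff ·: Gg|GG
G/II-1 ? I-1×I-2: gg|Gg|GG
G/II-2 ? ·: gg|Gg|GG
G/III-1 aff II-1×II-2: Gg|GG
G/III-2 aff ·: Gg|GG
G/IV-1 aff III-1×III-2: Gg|GG
G/IV-2 ? III-1×III-2: gg|Gg|GG
G/IV-3 aff III-1×III-2: Gg|GG
⇒ G over [I-1,I-2,II-1,II-2,III-1,III-2,IV-1,IV-2,IV-3]: 506 consistent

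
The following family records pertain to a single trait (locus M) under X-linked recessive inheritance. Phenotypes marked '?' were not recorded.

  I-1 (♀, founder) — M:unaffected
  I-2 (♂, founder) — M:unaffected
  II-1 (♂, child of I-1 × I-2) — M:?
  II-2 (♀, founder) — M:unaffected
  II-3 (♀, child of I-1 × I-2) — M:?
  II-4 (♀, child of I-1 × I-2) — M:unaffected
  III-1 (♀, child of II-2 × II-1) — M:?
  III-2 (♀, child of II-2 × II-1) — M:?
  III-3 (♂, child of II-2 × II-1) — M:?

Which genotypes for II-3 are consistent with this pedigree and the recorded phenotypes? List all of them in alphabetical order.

II-3 ∈ {X^MX^M, X^MX^m}

M/I-1 un ·: X^MX^M|X^MX^m
M/I-2 un ·: X^MY
M/II-1 ? I-1×I-2: X^MY|X^mY
M/II-2 un ·: X^MX^M|X^MX^m
M/II-3 ? I-1×I-2: X^MX^M|X^MX^m
M/II-4 un I-1×I-2: X^MX^M|X^MX^m
M/III-1 ? II-2×II-1: X^MX^M|X^MX^m|X^mX^m
M/III-2 ? II-2×II-1: X^MX^M|X^MX^m|X^mX^m
M/III-3 ? II-2×II-1: X^MY|X^mY
⇒ M over [I-1,I-2,II-1,II-2,II-3,II-4,III-1,III-2,III-3]: 81 consistent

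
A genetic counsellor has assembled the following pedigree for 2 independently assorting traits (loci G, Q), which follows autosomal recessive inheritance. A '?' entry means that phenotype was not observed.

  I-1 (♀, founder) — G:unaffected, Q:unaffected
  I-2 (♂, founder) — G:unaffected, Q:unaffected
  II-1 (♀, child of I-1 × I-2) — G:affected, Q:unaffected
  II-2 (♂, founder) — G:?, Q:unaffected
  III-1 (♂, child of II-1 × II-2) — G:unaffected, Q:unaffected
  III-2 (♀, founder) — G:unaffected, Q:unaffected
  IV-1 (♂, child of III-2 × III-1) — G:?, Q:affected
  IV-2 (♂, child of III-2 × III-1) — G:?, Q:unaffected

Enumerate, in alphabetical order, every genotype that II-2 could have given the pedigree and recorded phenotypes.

G/I-1 un ·: Gg
G/I-2 un ·: Gg
G/II-1 aff I-1×I-2: gg
G/II-2 ? ·: GG|Gg
G/III-1 un II-1×II-2: Gg
G/III-2 un ·: GG|Gg
G/IV-1 ? III-2×III-1: GG|Gg|gg
G/IV-2 ? III-2×III-1: GG|Gg|gg
⇒ G over [I-1,I-2,II-1,II-2,III-1,III-2,IV-1,IV-2]: 26 consistent
Q/I-1 un ·: QQ|Qq
Q/I-2 un ·: QQ|Qq
Q/II-1 un I-1×I-2: QQ|Qq
Q/II-2 un ·: QQ|Qq
Q/III-1 un II-1×II-2: Qq
Q/III-2 un ·: Qq
Q/IV-1 aff III-2×III-1: qq
Q/IV-2 un III-2×III-1: QQ|Qq
⇒ Q over [I-1,I-2,II-1,II-2,III-1,III-2,IV-1,IV-2]: 20 consistent

II-2 ∈ {GG QQ, GG Qq, Gg QQ, Gg Qq}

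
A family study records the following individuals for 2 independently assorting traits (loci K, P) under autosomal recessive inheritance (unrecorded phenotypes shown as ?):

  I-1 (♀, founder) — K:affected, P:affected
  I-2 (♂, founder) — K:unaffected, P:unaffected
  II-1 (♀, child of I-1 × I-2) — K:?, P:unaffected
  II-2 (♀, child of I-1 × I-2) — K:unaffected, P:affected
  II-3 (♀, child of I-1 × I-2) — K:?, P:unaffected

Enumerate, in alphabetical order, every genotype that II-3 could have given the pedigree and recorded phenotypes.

K/I-1 aff ·: kk
K/I-2 un ·: KK|Kk
K/II-1 ? I-1×I-2: Kk|kk
K/II-2 un I-1×I-2: Kk
K/II-3 ? I-1×I-2: Kk|kk
⇒ K over [I-1,I-2,II-1,II-2,II-3]: 5 consistent
P/I-1 aff ·: pp
P/I-2 un ·: Pp
P/II-1 un I-1×I-2: Pp
P/II-2 aff I-1×I-2: pp
P/II-3 un I-1×I-2: Pp
⇒ P over [I-1,I-2,II-1,II-2,II-3]: 1 consistent

II-3 ∈ {Kk Pp, kk Pp}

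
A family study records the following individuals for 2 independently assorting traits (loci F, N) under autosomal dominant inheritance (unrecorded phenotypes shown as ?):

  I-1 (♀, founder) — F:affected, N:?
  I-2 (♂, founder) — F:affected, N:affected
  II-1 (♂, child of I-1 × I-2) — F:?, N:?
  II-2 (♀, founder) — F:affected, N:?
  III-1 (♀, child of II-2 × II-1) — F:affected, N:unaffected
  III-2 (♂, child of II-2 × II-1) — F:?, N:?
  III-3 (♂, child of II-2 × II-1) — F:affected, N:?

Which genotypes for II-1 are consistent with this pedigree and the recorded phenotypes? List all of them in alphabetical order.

II-1 ∈ {FF Nn, FF nn, Ff Nn, Ff nn, ff Nn, ff nn}

F/I-1 aff ·: Ff|FF
F/I-2 aff ·: Ff|FF
F/II-1 ? I-1×I-2: ff|Ff|FF
F/II-2 aff ·: Ff|FF
F/III-1 aff II-2×II-1: Ff|FF
F/III-2 ? II-2×II-1: ff|Ff|FF
F/III-3 aff II-2×II-1: Ff|FF
⇒ F over [I-1,I-2,II-1,II-2,III-1,III-2,III-3]: 99 consistent
N/I-1 ? ·: nn|Nn|NN
N/I-2 aff ·: Nn|NN
N/II-1 ? I-1×I-2: nn|Nn
N/II-2 ? ·: nn|Nn
N/III-1 un II-2×II-1: nn
N/III-2 ? II-2×II-1: nn|Nn|NN
N/III-3 ? II-2×II-1: nn|Nn|NN
⇒ N over [I-1,I-2,II-1,II-2,III-1,III-2,III-3]: 75 consistent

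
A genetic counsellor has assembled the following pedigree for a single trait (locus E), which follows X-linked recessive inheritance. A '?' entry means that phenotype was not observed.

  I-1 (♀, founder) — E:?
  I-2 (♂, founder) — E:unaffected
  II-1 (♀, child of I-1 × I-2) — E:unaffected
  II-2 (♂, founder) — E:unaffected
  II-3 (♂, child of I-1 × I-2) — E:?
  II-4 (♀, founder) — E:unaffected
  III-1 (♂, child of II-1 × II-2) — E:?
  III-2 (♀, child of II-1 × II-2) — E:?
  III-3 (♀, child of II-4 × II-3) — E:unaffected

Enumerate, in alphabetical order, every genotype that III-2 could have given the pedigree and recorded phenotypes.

E/I-1 ? ·: X^EX^E|X^EX^e|X^eX^e
E/I-2 un ·: X^EY
E/II-1 un I-1×I-2: X^EX^E|X^EX^e
E/II-2 un ·: X^EY
E/II-3 ? I-1×I-2: X^EY|X^eY
E/II-4 un ·: X^EX^E|X^EX^e
E/III-1 ? II-1×II-2: X^EY|X^eY
E/III-2 ? II-1×II-2: X^EX^E|X^EX^e
E/III-3 un II-4×II-3: X^EX^E|X^EX^e
⇒ E over [I-1,I-2,II-1,II-2,II-3,II-4,III-1,III-2,III-3]: 36 consistent

III-2 ∈ {X^EX^E, X^EX^e}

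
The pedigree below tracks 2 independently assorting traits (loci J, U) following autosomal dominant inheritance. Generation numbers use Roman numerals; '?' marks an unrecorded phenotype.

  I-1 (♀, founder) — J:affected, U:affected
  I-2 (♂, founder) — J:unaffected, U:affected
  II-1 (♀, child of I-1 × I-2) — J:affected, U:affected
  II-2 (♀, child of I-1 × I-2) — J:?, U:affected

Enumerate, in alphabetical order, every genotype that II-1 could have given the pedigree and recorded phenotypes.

J/I-1 aff ·: Jj|JJ
J/I-2 un ·: jj
J/II-1 aff I-1×I-2: Jj
J/II-2 ? I-1×I-2: jj|Jj
⇒ J over [I-1,I-2,II-1,II-2]: 3 consistent
U/I-1 aff ·: Uu|UU
U/I-2 aff ·: Uu|UU
U/II-1 aff I-1×I-2: Uu|UU
U/II-2 aff I-1×I-2: Uu|UU
⇒ U over [I-1,I-2,II-1,II-2]: 13 consistent

II-1 ∈ {Jj UU, Jj Uu}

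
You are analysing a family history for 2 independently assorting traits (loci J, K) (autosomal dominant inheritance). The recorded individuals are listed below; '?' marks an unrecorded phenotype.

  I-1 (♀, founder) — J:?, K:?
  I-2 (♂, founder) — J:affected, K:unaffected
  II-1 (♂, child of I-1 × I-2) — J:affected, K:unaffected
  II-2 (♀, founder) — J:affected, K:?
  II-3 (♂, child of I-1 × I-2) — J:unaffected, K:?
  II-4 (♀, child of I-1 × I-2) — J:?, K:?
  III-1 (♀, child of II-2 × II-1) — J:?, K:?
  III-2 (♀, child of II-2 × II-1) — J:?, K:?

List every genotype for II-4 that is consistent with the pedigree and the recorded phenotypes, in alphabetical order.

J/I-1 ? ·: jj|Jj
J/I-2 aff ·: Jj
J/II-1 aff I-1×I-2: Jj|JJ
J/II-2 aff ·: Jj|JJ
J/II-3 un I-1×I-2: jj
J/II-4 ? I-1×I-2: jj|Jj|JJ
J/III-1 ? II-2×II-1: jj|Jj|JJ
J/III-2 ? II-2×II-1: jj|Jj|JJ
⇒ J over [I-1,I-2,II-1,II-2,II-3,II-4,III-1,III-2]: 80 consistent
K/I-1 ? ·: kk|Kk
K/I-2 un ·: kk
K/II-1 un I-1×I-2: kk
K/II-2 ? ·: kk|Kk|KK
K/II-3 ? I-1×I-2: kk|Kk
K/II-4 ? I-1×I-2: kk|Kk
K/III-1 ? II-2×II-1: kk|Kk
K/III-2 ? II-2×II-1: kk|Kk
⇒ K over [I-1,I-2,II-1,II-2,II-3,II-4,III-1,III-2]: 30 consistent

II-4 ∈ {JJ Kk, JJ kk, Jj Kk, Jj kk, jj Kk, jj kk}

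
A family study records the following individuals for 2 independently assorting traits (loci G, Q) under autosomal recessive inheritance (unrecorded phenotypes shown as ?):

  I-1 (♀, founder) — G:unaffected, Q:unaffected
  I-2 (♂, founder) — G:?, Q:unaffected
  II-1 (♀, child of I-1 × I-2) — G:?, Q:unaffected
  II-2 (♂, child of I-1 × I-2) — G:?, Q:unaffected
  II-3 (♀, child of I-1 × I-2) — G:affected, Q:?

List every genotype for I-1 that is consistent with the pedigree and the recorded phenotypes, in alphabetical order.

I-1 ∈ {Gg QQ, Gg Qq}

G/I-1 un ·: Gg
G/I-2 ? ·: Gg|gg
G/II-1 ? I-1×I-2: GG|Gg|gg
G/II-2 ? I-1×I-2: GG|Gg|gg
G/II-3 aff I-1×I-2: gg
⇒ G over [I-1,I-2,II-1,II-2,II-3]: 13 consistent
Q/I-1 un ·: QQ|Qq
Q/I-2 un ·: QQ|Qq
Q/II-1 un I-1×I-2: QQ|Qq
Q/II-2 un I-1×I-2: QQ|Qq
Q/II-3 ? I-1×I-2: QQ|Qq|qq
⇒ Q over [I-1,I-2,II-1,II-2,II-3]: 29 consistent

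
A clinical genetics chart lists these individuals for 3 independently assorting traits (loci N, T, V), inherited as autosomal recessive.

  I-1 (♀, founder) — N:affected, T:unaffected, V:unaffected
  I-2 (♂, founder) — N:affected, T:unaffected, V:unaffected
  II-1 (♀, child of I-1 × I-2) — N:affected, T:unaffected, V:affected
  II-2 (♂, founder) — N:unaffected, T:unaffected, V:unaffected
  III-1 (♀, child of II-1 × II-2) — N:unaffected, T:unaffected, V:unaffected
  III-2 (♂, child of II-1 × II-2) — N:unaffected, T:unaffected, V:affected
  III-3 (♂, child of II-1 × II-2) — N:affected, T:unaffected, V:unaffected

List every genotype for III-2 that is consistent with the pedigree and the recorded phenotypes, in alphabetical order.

N/I-1 aff ·: nn
N/I-2 aff ·: nn
N/II-1 aff I-1×I-2: nn
N/II-2 un ·: Nn
N/III-1 un II-1×II-2: Nn
N/III-2 un II-1×II-2: Nn
N/III-3 aff II-1×II-2: nn
⇒ N over [I-1,I-2,II-1,II-2,III-1,III-2,III-3]: 1 consistent
T/I-1 un ·: TT|Tt
T/I-2 un ·: TT|Tt
T/II-1 un I-1×I-2: TT|Tt
T/II-2 un ·: TT|Tt
T/III-1 un II-1×II-2: TT|Tt
T/III-2 un II-1×II-2: TT|Tt
T/III-3 un II-1×II-2: TT|Tt
⇒ T over [I-1,I-2,II-1,II-2,III-1,III-2,III-3]: 84 consistent
V/I-1 un ·: Vv
V/I-2 un ·: Vv
V/II-1 aff I-1×I-2: vv
V/II-2 un ·: Vv
V/III-1 un II-1×II-2: Vv
V/III-2 aff II-1×II-2: vv
V/III-3 un II-1×II-2: Vv
⇒ V over [I-1,I-2,II-1,II-2,III-1,III-2,III-3]: 1 consistent

III-2 ∈ {Nn TT vv, Nn Tt vv}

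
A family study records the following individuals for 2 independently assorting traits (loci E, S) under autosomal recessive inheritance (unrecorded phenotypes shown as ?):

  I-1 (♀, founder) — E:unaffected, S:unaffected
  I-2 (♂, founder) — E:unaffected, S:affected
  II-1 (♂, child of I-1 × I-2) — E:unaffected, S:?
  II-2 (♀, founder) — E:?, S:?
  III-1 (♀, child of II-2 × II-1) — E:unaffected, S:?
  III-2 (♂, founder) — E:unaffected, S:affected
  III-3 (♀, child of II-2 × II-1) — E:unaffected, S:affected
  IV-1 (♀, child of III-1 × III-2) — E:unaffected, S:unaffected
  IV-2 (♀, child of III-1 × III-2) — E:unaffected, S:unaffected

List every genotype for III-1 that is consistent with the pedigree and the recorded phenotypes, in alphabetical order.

III-1 ∈ {EE SS, EE Ss, Ee SS, Ee Ss}

E/I-1 un ·: EE|Ee
E/I-2 un ·: EE|Ee
E/II-1 un I-1×I-2: EE|Ee
E/II-2 ? ·: EE|Ee|ee
E/III-1 un II-2×II-1: EE|Ee
E/III-2 un ·: EE|Ee
E/III-3 un II-2×II-1: EE|Ee
E/IV-1 un III-1×III-2: EE|Ee
E/IV-2 un III-1×III-2: EE|Ee
⇒ E over [I-1,I-2,II-1,II-2,III-1,III-2,III-3,IV-1,IV-2]: 336 consistent
S/I-1 un ·: SS|Ss
S/I-2 aff ·: ss
S/II-1 ? I-1×I-2: Ss|ss
S/II-2 ? ·: Ss|ss
S/III-1 ? II-2×II-1: SS|Ss
S/III-2 aff ·: ss
S/III-3 aff II-2×II-1: ss
S/IV-1 un III-1×III-2: Ss
S/IV-2 un III-1×III-2: Ss
⇒ S over [I-1,I-2,II-1,II-2,III-1,III-2,III-3,IV-1,IV-2]: 7 consistent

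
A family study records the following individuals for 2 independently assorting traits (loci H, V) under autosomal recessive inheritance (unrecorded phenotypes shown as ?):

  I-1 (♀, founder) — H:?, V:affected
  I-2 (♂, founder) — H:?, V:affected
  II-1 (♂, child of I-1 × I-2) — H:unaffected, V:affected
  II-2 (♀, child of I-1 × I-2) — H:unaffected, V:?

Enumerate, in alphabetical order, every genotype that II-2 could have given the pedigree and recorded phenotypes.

II-2 ∈ {HH vv, Hh vv}

H/I-1 ? ·: HH|Hh|hh
H/I-2 ? ·: HH|Hh|hh
H/II-1 un I-1×I-2: HH|Hh
H/II-2 un I-1×I-2: HH|Hh
⇒ H over [I-1,I-2,II-1,II-2]: 17 consistent
V/I-1 aff ·: vv
V/I-2 aff ·: vv
V/II-1 aff I-1×I-2: vv
V/II-2 ? I-1×I-2: vv
⇒ V over [I-1,I-2,II-1,II-2]: 1 consistent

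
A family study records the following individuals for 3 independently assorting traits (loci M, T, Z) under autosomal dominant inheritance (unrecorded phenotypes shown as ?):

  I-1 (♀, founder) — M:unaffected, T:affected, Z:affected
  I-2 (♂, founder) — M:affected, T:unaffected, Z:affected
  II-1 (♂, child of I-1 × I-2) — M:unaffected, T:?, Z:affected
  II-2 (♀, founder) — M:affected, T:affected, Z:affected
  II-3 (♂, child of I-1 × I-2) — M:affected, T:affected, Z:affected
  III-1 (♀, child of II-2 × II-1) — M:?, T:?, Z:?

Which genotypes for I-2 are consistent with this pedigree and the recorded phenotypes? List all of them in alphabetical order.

I-2 ∈ {Mm tt ZZ, Mm tt Zz}

M/I-1 un ·: mm
M/I-2 aff ·: Mm
M/II-1 un I-1×I-2: mm
M/II-2 aff ·: Mm|MM
M/II-3 aff I-1×I-2: Mm
M/III-1 ? II-2×II-1: mm|Mm
⇒ M over [I-1,I-2,II-1,II-2,II-3,III-1]: 3 consistent
T/I-1 aff ·: Tt|TT
T/I-2 un ·: tt
T/II-1 ? I-1×I-2: tt|Tt
T/II-2 aff ·: Tt|TT
T/II-3 aff I-1×I-2: Tt
T/III-1 ? II-2×II-1: tt|Tt|TT
⇒ T over [I-1,I-2,II-1,II-2,II-3,III-1]: 13 consistent
Z/I-1 aff ·: Zz|ZZ
Z/I-2 aff ·: Zz|ZZ
Z/II-1 aff I-1×I-2: Zz|ZZ
Z/II-2 aff ·: Zz|ZZ
Z/II-3 aff I-1×I-2: Zz|ZZ
Z/III-1 ? II-2×II-1: zz|Zz|ZZ
⇒ Z over [I-1,I-2,II-1,II-2,II-3,III-1]: 51 consistent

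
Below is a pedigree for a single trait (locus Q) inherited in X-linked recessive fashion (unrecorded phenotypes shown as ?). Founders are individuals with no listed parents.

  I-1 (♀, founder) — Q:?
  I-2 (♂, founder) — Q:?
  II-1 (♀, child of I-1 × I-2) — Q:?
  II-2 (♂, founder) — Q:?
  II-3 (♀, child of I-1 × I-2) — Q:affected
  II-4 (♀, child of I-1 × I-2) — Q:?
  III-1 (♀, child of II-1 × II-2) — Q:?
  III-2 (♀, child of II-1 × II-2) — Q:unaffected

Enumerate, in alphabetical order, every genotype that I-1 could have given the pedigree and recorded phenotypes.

I-1 ∈ {X^QX^q, X^qX^q}

Q/I-1 ? ·: X^QX^q|X^qX^q
Q/I-2 ? ·: X^qY
Q/II-1 ? I-1×I-2: X^QX^q|X^qX^q
Q/II-2 ? ·: X^QY|X^qY
Q/II-3 aff I-1×I-2: X^qX^q
Q/II-4 ? I-1×I-2: X^QX^q|X^qX^q
Q/III-1 ? II-1×II-2: X^QX^Q|X^QX^q|X^qX^q
Q/III-2 un II-1×II-2: X^QX^Q|X^QX^q
⇒ Q over [I-1,I-2,II-1,II-2,II-3,II-4,III-1,III-2]: 15 consistent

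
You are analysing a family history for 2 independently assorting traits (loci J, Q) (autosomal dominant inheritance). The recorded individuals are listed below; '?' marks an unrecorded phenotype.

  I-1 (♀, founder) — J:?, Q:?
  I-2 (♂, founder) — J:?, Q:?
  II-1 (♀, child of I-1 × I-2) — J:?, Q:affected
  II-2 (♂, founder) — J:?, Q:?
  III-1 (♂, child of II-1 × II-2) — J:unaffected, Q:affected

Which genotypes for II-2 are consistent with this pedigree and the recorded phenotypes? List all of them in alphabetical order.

II-2 ∈ {Jj QQ, Jj Qq, Jj qq, jj QQ, jj Qq, jj qq}

J/I-1 ? ·: jj|Jj|JJ
J/I-2 ? ·: jj|Jj|JJ
J/II-1 ? I-1×I-2: jj|Jj
J/II-2 ? ·: jj|Jj
J/III-1 un II-1×II-2: jj
⇒ J over [I-1,I-2,II-1,II-2,III-1]: 22 consistent
Q/I-1 ? ·: qq|Qq|QQ
Q/I-2 ? ·: qq|Qq|QQ
Q/II-1 aff I-1×I-2: Qq|QQ
Q/II-2 ? ·: qq|Qq|QQ
Q/III-1 aff II-1×II-2: Qq|QQ
⇒ Q over [I-1,I-2,II-1,II-2,III-1]: 51 consistent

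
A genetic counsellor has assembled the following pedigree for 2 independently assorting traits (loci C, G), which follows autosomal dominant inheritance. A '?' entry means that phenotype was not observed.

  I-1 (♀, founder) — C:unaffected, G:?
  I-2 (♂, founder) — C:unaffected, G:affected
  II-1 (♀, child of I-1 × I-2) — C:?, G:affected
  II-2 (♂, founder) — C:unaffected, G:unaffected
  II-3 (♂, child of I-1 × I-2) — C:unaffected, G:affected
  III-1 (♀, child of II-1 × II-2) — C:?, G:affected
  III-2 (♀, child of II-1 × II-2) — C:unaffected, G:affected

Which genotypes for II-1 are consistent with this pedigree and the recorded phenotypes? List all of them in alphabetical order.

C/I-1 un ·: cc
C/I-2 un ·: cc
C/II-1 ? I-1×I-2: cc
C/II-2 un ·: cc
C/II-3 un I-1×I-2: cc
C/III-1 ? II-1×II-2: cc
C/III-2 un II-1×II-2: cc
⇒ C over [I-1,I-2,II-1,II-2,II-3,III-1,III-2]: 1 consistent
G/I-1 ? ·: gg|Gg|GG
G/I-2 aff ·: Gg|GG
G/II-1 aff I-1×I-2: Gg|GG
G/II-2 un ·: gg
G/II-3 aff I-1×I-2: Gg|GG
G/III-1 aff II-1×II-2: Gg
G/III-2 aff II-1×II-2: Gg
⇒ G over [I-1,I-2,II-1,II-2,II-3,III-1,III-2]: 15 consistent

II-1 ∈ {cc GG, cc Gg}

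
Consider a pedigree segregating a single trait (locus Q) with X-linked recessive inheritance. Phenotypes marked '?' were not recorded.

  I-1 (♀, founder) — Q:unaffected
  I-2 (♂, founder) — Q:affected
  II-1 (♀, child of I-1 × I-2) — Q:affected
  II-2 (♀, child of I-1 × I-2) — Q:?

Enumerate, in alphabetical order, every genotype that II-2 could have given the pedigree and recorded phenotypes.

II-2 ∈ {X^QX^q, X^qX^q}

Q/I-1 un ·: X^QX^q
Q/I-2 aff ·: X^qY
Q/II-1 aff I-1×I-2: X^qX^q
Q/II-2 ? I-1×I-2: X^QX^q|X^qX^q
⇒ Q over [I-1,I-2,II-1,II-2]: 2 consistent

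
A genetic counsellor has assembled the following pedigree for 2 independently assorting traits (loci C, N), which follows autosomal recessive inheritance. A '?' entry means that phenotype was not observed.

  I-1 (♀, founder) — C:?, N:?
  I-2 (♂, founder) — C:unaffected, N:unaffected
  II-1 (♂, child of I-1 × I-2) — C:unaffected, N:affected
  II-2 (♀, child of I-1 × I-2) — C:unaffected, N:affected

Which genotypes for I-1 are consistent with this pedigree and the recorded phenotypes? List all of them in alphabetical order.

I-1 ∈ {CC Nn, CC nn, Cc Nn, Cc nn, cc Nn, cc nn}

C/I-1 ? ·: CC|Cc|cc
C/I-2 un ·: CC|Cc
C/II-1 un I-1×I-2: CC|Cc
C/II-2 un I-1×I-2: CC|Cc
⇒ C over [I-1,I-2,II-1,II-2]: 15 consistent
N/I-1 ? ·: Nn|nn
N/I-2 un ·: Nn
N/II-1 aff I-1×I-2: nn
N/II-2 aff I-1×I-2: nn
⇒ N over [I-1,I-2,II-1,II-2]: 2 consistent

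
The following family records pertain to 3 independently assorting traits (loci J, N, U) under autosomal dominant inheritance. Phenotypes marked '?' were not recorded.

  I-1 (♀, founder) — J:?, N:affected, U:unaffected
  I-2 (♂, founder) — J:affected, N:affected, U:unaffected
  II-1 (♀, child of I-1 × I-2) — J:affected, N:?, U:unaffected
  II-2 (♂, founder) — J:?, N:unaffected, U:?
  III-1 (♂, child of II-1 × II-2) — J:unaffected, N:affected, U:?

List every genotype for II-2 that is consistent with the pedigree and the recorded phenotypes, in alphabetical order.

II-2 ∈ {Jj nn UU, Jj nn Uu, Jj nn uu, jj nn UU, jj nn Uu, jj nn uu}

J/I-1 ? ·: jj|Jj|JJ
J/I-2 aff ·: Jj|JJ
J/II-1 aff I-1×I-2: Jj
J/II-2 ? ·: jj|Jj
J/III-1 un II-1×II-2: jj
⇒ J over [I-1,I-2,II-1,II-2,III-1]: 10 consistent
N/I-1 aff ·: Nn|NN
N/I-2 aff ·: Nn|NN
N/II-1 ? I-1×I-2: Nn|NN
N/II-2 un ·: nn
N/III-1 aff II-1×II-2: Nn
⇒ N over [I-1,I-2,II-1,II-2,III-1]: 7 consistent
U/I-1 un ·: uu
U/I-2 un ·: uu
U/II-1 un I-1×I-2: uu
U/II-2 ? ·: uu|Uu|UU
U/III-1 ? II-1×II-2: uu|Uu
⇒ U over [I-1,I-2,II-1,II-2,III-1]: 4 consistent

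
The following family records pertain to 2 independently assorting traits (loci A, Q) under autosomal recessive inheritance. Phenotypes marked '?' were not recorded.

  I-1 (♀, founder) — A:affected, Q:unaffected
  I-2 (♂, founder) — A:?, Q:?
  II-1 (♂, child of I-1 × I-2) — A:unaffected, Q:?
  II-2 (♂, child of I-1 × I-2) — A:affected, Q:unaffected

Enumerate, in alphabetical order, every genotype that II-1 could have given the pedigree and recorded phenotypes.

II-1 ∈ {Aa QQ, Aa Qq, Aa qq}

A/I-1 aff ·: aa
A/I-2 ? ·: Aa
A/II-1 un I-1×I-2: Aa
A/II-2 aff I-1×I-2: aa
⇒ A over [I-1,I-2,II-1,II-2]: 1 consistent
Q/I-1 un ·: QQ|Qq
Q/I-2 ? ·: QQ|Qq|qq
Q/II-1 ? I-1×I-2: QQ|Qq|qq
Q/II-2 un I-1×I-2: QQ|Qq
⇒ Q over [I-1,I-2,II-1,II-2]: 18 consistent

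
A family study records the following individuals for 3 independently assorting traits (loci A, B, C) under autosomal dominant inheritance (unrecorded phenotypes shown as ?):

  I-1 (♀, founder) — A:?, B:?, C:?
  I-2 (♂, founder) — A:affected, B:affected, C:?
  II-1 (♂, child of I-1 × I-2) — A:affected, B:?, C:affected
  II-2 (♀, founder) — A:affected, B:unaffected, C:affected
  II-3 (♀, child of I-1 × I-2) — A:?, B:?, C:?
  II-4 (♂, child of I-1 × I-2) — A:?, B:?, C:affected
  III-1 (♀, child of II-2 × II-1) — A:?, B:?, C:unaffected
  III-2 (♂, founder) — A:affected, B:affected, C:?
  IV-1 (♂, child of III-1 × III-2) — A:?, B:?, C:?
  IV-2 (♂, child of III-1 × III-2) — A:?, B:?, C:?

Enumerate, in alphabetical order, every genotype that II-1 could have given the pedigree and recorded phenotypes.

II-1 ∈ {AA BB Cc, AA Bb Cc, AA bb Cc, Aa BB Cc, Aa Bb Cc, Aa bb Cc}

A/I-1 ? ·: aa|Aa|AA
A/I-2 aff ·: Aa|AA
A/II-1 aff I-1×I-2: Aa|AA
A/II-2 aff ·: Aa|AA
A/II-3 ? I-1×I-2: aa|Aa|AA
A/II-4 ? I-1×I-2: aa|Aa|AA
A/III-1 ? II-2×II-1: aa|Aa|AA
A/III-2 aff ·: Aa|AA
A/IV-1 ? III-1×III-2: aa|Aa|AA
A/IV-2 ? III-1×III-2: aa|Aa|AA
⇒ A over [I-1,I-2,II-1,II-2,II-3,II-4,III-1,III-2,IV-1,IV-2]: 1316 consistent
B/I-1 ? ·: bb|Bb|BB
B/I-2 aff ·: Bb|BB
B/II-1 ? I-1×I-2: bb|Bb|BB
B/II-2 un ·: bb
B/II-3 ? I-1×I-2: bb|Bb|BB
B/II-4 ? I-1×I-2: bb|Bb|BB
B/III-1 ? II-2×II-1: bb|Bb
B/III-2 aff ·: Bb|BB
B/IV-1 ? III-1×III-2: bb|Bb|BB
B/IV-2 ? III-1×III-2: bb|Bb|BB
⇒ B over [I-1,I-2,II-1,II-2,II-3,II-4,III-1,III-2,IV-1,IV-2]: 695 consistent
C/I-1 ? ·: cc|Cc|CC
C/I-2 ? ·: cc|Cc|CC
C/II-1 aff I-1×I-2: Cc
C/II-2 aff ·: Cc
C/II-3 ? I-1×I-2: cc|Cc|CC
C/II-4 aff I-1×I-2: Cc|CC
C/III-1 un II-2×II-1: cc
C/III-2 ? ·: cc|Cc|CC
C/IV-1 ? III-1×III-2: cc|Cc
C/IV-2 ? III-1×III-2: cc|Cc
⇒ C over [I-1,I-2,II-1,II-2,II-3,II-4,III-1,III-2,IV-1,IV-2]: 120 consistent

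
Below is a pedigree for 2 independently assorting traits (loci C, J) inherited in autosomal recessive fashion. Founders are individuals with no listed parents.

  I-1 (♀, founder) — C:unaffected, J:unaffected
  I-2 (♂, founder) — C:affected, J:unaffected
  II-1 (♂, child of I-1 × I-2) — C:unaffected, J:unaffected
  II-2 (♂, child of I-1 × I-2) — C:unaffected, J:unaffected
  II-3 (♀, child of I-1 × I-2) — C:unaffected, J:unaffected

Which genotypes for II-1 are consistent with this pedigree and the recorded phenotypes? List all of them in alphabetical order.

C/I-1 un ·: CC|Cc
C/I-2 aff ·: cc
C/II-1 un I-1×I-2: Cc
C/II-2 un I-1×I-2: Cc
C/II-3 un I-1×I-2: Cc
⇒ C over [I-1,I-2,II-1,II-2,II-3]: 2 consistent
J/I-1 un ·: JJ|Jj
J/I-2 un ·: JJ|Jj
J/II-1 un I-1×I-2: JJ|Jj
J/II-2 un I-1×I-2: JJ|Jj
J/II-3 un I-1×I-2: JJ|Jj
⇒ J over [I-1,I-2,II-1,II-2,II-3]: 25 consistent

II-1 ∈ {Cc JJ, Cc Jj}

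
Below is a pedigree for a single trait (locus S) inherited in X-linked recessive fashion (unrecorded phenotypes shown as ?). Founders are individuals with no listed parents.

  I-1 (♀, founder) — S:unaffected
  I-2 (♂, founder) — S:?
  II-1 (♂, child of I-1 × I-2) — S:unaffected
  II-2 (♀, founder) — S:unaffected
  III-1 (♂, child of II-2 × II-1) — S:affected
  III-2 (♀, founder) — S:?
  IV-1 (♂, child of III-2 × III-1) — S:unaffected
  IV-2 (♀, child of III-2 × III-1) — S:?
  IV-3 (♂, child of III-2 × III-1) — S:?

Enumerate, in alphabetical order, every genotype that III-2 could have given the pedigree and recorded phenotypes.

S/I-1 un ·: X^SX^S|X^SX^s
S/I-2 ? ·: X^SY|X^sY
S/II-1 un I-1×I-2: X^SY
S/II-2 un ·: X^SX^s
S/III-1 aff II-2×II-1: X^sY
S/III-2 ? ·: X^SX^S|X^SX^s
S/IV-1 un III-2×III-1: X^SY
S/IV-2 ? III-2×III-1: X^SX^s|X^sX^s
S/IV-3 ? III-2×III-1: X^SY|X^sY
⇒ S over [I-1,I-2,II-1,II-2,III-1,III-2,IV-1,IV-2,IV-3]: 20 consistent

III-2 ∈ {X^SX^S, X^SX^s}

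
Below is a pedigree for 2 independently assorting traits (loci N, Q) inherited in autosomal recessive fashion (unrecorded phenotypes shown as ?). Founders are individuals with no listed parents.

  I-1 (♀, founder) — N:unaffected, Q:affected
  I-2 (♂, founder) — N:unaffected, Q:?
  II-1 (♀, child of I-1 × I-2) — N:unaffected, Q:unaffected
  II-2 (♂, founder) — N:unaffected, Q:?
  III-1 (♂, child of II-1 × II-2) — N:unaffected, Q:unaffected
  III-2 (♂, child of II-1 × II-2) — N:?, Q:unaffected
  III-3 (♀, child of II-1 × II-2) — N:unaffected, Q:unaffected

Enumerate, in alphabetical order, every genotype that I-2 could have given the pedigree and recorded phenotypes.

N/I-1 un ·: NN|Nn
N/I-2 un ·: NN|Nn
N/II-1 un I-1×I-2: NN|Nn
N/II-2 un ·: NN|Nn
N/III-1 un II-1×II-2: NN|Nn
N/III-2 ? II-1×II-2: NN|Nn|nn
N/III-3 un II-1×II-2: NN|Nn
⇒ N over [I-1,I-2,II-1,II-2,III-1,III-2,III-3]: 96 consistent
Q/I-1 aff ·: qq
Q/I-2 ? ·: QQ|Qq
Q/II-1 un I-1×I-2: Qq
Q/II-2 ? ·: QQ|Qq|qq
Q/III-1 un II-1×II-2: QQ|Qq
Q/III-2 un II-1×II-2: QQ|Qq
Q/III-3 un II-1×II-2: QQ|Qq
⇒ Q over [I-1,I-2,II-1,II-2,III-1,III-2,III-3]: 34 consistent

I-2 ∈ {NN QQ, NN Qq, Nn QQ, Nn Qq}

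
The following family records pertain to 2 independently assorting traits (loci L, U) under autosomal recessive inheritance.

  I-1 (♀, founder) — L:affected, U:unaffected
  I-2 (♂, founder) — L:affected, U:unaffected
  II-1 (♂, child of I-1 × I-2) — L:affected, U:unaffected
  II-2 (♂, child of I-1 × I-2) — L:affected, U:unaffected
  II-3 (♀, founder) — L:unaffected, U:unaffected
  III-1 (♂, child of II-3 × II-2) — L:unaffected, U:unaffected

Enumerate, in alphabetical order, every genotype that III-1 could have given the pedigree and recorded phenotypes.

III-1 ∈ {Ll UU, Ll Uu}

L/I-1 aff ·: ll
L/I-2 aff ·: ll
L/II-1 aff I-1×I-2: ll
L/II-2 aff I-1×I-2: ll
L/II-3 un ·: LL|Ll
L/III-1 un II-3×II-2: Ll
⇒ L over [I-1,I-2,II-1,II-2,II-3,III-1]: 2 consistent
U/I-1 un ·: UU|Uu
U/I-2 un ·: UU|Uu
U/II-1 un I-1×I-2: UU|Uu
U/II-2 un I-1×I-2: UU|Uu
U/II-3 un ·: UU|Uu
U/III-1 un II-3×II-2: UU|Uu
⇒ U over [I-1,I-2,II-1,II-2,II-3,III-1]: 45 consistent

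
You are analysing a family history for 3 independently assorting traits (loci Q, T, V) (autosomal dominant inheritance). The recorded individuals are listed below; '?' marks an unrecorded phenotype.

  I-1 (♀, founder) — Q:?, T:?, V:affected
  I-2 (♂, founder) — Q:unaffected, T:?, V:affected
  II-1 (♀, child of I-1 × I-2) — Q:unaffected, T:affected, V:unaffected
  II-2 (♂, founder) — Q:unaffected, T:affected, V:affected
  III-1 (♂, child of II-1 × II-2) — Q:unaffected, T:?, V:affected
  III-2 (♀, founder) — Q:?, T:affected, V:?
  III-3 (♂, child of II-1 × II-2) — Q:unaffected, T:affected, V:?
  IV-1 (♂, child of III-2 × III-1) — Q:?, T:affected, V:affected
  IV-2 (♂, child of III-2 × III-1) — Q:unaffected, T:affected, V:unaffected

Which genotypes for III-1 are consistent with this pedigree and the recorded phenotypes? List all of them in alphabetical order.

III-1 ∈ {qq TT Vv, qq Tt Vv, qq tt Vv}

Q/I-1 ? ·: qq|Qq
Q/I-2 un ·: qq
Q/II-1 un I-1×I-2: qq
Q/II-2 un ·: qq
Q/III-1 un II-1×II-2: qq
Q/III-2 ? ·: qq|Qq
Q/III-3 un II-1×II-2: qq
Q/IV-1 ? III-2×III-1: qq|Qq
Q/IV-2 un III-2×III-1: qq
⇒ Q over [I-1,I-2,II-1,II-2,III-1,III-2,III-3,IV-1,IV-2]: 6 consistent
T/I-1 ? ·: tt|Tt|TT
T/I-2 ? ·: tt|Tt|TT
T/II-1 aff I-1×I-2: Tt|TT
T/II-2 aff ·: Tt|TT
T/III-1 ? II-1×II-2: tt|Tt|TT
T/III-2 aff ·: Tt|TT
T/III-3 aff II-1×II-2: Tt|TT
T/IV-1 aff III-2×III-1: Tt|TT
T/IV-2 aff III-2×III-1: Tt|TT
⇒ T over [I-1,I-2,II-1,II-2,III-1,III-2,III-3,IV-1,IV-2]: 516 consistent
V/I-1 aff ·: Vv
V/I-2 aff ·: Vv
V/II-1 un I-1×I-2: vv
V/II-2 aff ·: Vv|VV
V/III-1 aff II-1×II-2: Vv
V/III-2 ? ·: vv|Vv
V/III-3 ? II-1×II-2: vv|Vv
V/IV-1 aff III-2×III-1: Vv|VV
V/IV-2 un III-2×III-1: vv
⇒ V over [I-1,I-2,II-1,II-2,III-1,III-2,III-3,IV-1,IV-2]: 9 consistent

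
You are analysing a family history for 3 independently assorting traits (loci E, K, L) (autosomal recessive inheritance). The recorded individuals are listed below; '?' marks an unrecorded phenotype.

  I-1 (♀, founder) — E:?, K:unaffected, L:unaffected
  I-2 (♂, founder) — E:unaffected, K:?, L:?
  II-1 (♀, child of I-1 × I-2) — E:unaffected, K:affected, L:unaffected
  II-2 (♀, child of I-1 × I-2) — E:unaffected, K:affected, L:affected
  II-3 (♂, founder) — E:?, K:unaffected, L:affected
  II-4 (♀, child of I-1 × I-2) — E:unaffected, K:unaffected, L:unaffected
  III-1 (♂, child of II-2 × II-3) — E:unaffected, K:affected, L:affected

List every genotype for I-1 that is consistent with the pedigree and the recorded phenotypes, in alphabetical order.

I-1 ∈ {EE Kk Ll, Ee Kk Ll, ee Kk Ll}

E/I-1 ? ·: EE|Ee|ee
E/I-2 un ·: EE|Ee
E/II-1 un I-1×I-2: EE|Ee
E/II-2 un I-1×I-2: EE|Ee
E/II-3 ? ·: EE|Ee|ee
E/II-4 un I-1×I-2: EE|Ee
E/III-1 un II-2×II-3: EE|Ee
⇒ E over [I-1,I-2,II-1,II-2,II-3,II-4,III-1]: 122 consistent
K/I-1 un ·: Kk
K/I-2 ? ·: Kk|kk
K/II-1 aff I-1×I-2: kk
K/II-2 aff I-1×I-2: kk
K/II-3 un ·: Kk
K/II-4 un I-1×I-2: KK|Kk
K/III-1 aff II-2×II-3: kk
⇒ K over [I-1,I-2,II-1,II-2,II-3,II-4,III-1]: 3 consistent
L/I-1 un ·: Ll
L/I-2 ? ·: Ll|ll
L/II-1 un I-1×I-2: LL|Ll
L/II-2 aff I-1×I-2: ll
L/II-3 aff ·: ll
L/II-4 un I-1×I-2: LL|Ll
L/III-1 aff II-2×II-3: ll
⇒ L over [I-1,I-2,II-1,II-2,II-3,II-4,III-1]: 5 consistent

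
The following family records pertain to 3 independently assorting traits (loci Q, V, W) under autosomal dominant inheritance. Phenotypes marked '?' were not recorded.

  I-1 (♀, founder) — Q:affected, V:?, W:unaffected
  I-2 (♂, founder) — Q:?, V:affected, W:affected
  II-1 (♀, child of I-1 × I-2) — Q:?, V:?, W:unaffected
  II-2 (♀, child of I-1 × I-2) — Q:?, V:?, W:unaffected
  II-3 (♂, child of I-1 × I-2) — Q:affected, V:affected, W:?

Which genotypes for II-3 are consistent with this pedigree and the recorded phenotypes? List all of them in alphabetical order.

Q/I-1 aff ·: Qq|QQ
Q/I-2 ? ·: qq|Qq|QQ
Q/II-1 ? I-1×I-2: qq|Qq|QQ
Q/II-2 ? I-1×I-2: qq|Qq|QQ
Q/II-3 aff I-1×I-2: Qq|QQ
⇒ Q over [I-1,I-2,II-1,II-2,II-3]: 40 consistent
V/I-1 ? ·: vv|Vv|VV
V/I-2 aff ·: Vv|VV
V/II-1 ? I-1×I-2: vv|Vv|VV
V/II-2 ? I-1×I-2: vv|Vv|VV
V/II-3 aff I-1×I-2: Vv|VV
⇒ V over [I-1,I-2,II-1,II-2,II-3]: 40 consistent
W/I-1 un ·: ww
W/I-2 aff ·: Ww
W/II-1 un I-1×I-2: ww
W/II-2 un I-1×I-2: ww
W/II-3 ? I-1×I-2: ww|Ww
⇒ W over [I-1,I-2,II-1,II-2,II-3]: 2 consistent

II-3 ∈ {QQ VV Ww, QQ VV ww, QQ Vv Ww, QQ Vv ww, Qq VV Ww, Qq VV ww, Qq Vv Ww, Qq Vv ww}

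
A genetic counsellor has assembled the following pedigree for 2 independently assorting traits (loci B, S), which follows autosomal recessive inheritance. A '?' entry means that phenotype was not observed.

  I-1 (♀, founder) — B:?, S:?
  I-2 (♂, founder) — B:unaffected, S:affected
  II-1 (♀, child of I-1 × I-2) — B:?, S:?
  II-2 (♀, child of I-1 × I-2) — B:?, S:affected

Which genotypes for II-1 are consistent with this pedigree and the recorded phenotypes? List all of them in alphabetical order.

B/I-1 ? ·: BB|Bb|bb
B/I-2 un ·: BB|Bb
B/II-1 ? I-1×I-2: BB|Bb|bb
B/II-2 ? I-1×I-2: BB|Bb|bb
⇒ B over [I-1,I-2,II-1,II-2]: 23 consistent
S/I-1 ? ·: Ss|ss
S/I-2 aff ·: ss
S/II-1 ? I-1×I-2: Ss|ss
S/II-2 aff I-1×I-2: ss
⇒ S over [I-1,I-2,II-1,II-2]: 3 consistent

II-1 ∈ {BB Ss, BB ss, Bb Ss, Bb ss, bb Ss, bb ss}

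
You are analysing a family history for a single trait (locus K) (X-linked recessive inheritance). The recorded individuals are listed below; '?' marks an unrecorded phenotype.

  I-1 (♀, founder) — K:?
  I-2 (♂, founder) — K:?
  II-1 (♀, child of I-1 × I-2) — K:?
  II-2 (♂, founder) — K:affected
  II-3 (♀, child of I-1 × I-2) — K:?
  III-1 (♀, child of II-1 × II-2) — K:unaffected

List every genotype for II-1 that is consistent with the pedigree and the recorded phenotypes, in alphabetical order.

II-1 ∈ {X^KX^K, X^KX^k}

K/I-1 ? ·: X^KX^K|X^KX^k|X^kX^k
K/I-2 ? ·: X^KY|X^kY
K/II-1 ? I-1×I-2: X^KX^K|X^KX^k
K/II-2 aff ·: X^kY
K/II-3 ? I-1×I-2: X^KX^K|X^KX^k|X^kX^k
K/III-1 un II-1×II-2: X^KX^k
⇒ K over [I-1,I-2,II-1,II-2,II-3,III-1]: 9 consistent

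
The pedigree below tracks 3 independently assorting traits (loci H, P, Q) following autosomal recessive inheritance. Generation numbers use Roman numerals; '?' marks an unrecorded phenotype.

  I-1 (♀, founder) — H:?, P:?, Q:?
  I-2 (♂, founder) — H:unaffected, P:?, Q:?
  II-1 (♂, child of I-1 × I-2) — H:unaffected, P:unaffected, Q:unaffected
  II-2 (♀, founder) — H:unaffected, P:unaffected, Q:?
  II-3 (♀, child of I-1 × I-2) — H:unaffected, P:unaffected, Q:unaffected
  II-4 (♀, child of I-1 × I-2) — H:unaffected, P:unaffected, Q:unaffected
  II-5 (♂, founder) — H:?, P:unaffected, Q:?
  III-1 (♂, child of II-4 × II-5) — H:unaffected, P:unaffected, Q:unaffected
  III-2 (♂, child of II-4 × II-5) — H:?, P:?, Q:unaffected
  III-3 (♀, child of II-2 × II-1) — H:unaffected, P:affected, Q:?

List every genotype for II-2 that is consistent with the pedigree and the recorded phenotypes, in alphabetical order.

II-2 ∈ {HH Pp QQ, HH Pp Qq, HH Pp qq, Hh Pp QQ, Hh Pp Qq, Hh Pp qq}

H/I-1 ? ·: HH|Hh|hh
H/I-2 un ·: HH|Hh
H/II-1 un I-1×I-2: HH|Hh
H/II-2 un ·: HH|Hh
H/II-3 un I-1×I-2: HH|Hh
H/II-4 un I-1×I-2: HH|Hh
H/II-5 ? ·: HH|Hh|hh
H/III-1 un II-4×II-5: HH|Hh
H/III-2 ? II-4×II-5: HH|Hh|hh
H/III-3 un II-2×II-1: HH|Hh
⇒ H over [I-1,I-2,II-1,II-2,II-3,II-4,II-5,III-1,III-2,III-3]: 870 consistent
P/I-1 ? ·: PP|Pp|pp
P/I-2 ? ·: PP|Pp|pp
P/II-1 un I-1×I-2: Pp
P/II-2 un ·: Pp
P/II-3 un I-1×I-2: PP|Pp
P/II-4 un I-1×I-2: PP|Pp
P/II-5 un ·: PP|Pp
P/III-1 un II-4×II-5: PP|Pp
P/III-2 ? II-4×II-5: PP|Pp|pp
P/III-3 aff II-2×II-1: pp
⇒ P over [I-1,I-2,II-1,II-2,II-3,II-4,II-5,III-1,III-2,III-3]: 130 consistent
Q/I-1 ? ·: QQ|Qq|qq
Q/I-2 ? ·: QQ|Qq|qq
Q/II-1 un I-1×I-2: QQ|Qq
Q/II-2 ? ·: QQ|Qq|qq
Q/II-3 un I-1×I-2: QQ|Qq
Q/II-4 un I-1×I-2: QQ|Qq
Q/II-5 ? ·: QQ|Qq|qq
Q/III-1 un II-4×II-5: QQ|Qq
Q/III-2 un II-4×II-5: QQ|Qq
Q/III-3 ? II-2×II-1: QQ|Qq|qq
⇒ Q over [I-1,I-2,II-1,II-2,II-3,II-4,II-5,III-1,III-2,III-3]: 1266 consistent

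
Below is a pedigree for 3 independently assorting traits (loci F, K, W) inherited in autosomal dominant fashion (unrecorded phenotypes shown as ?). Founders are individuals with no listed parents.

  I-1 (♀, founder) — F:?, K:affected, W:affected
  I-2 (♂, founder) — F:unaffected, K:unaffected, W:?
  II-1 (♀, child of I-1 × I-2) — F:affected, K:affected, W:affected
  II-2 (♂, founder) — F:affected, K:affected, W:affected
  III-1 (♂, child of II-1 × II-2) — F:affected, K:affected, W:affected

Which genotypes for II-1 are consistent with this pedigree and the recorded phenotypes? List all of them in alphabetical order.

F/I-1 ? ·: Ff|FF
F/I-2 un ·: ff
F/II-1 aff I-1×I-2: Ff
F/II-2 aff ·: Ff|FF
F/III-1 aff II-1×II-2: Ff|FF
⇒ F over [I-1,I-2,II-1,II-2,III-1]: 8 consistent
K/I-1 aff ·: Kk|KK
K/I-2 un ·: kk
K/II-1 aff I-1×I-2: Kk
K/II-2 aff ·: Kk|KK
K/III-1 aff II-1×II-2: Kk|KK
⇒ K over [I-1,I-2,II-1,II-2,III-1]: 8 consistent
W/I-1 aff ·: Ww|WW
W/I-2 ? ·: ww|Ww|WW
W/II-1 aff I-1×I-2: Ww|WW
W/II-2 aff ·: Ww|WW
W/III-1 aff II-1×II-2: Ww|WW
⇒ W over [I-1,I-2,II-1,II-2,III-1]: 32 consistent

II-1 ∈ {Ff Kk WW, Ff Kk Ww}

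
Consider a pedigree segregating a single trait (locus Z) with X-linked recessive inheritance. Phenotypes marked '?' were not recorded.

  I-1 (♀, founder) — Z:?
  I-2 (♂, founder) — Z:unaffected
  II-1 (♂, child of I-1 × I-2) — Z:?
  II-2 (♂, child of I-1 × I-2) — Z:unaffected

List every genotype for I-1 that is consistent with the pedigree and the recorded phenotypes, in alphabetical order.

I-1 ∈ {X^ZX^Z, X^ZX^z}

Z/I-1 ? ·: X^ZX^Z|X^ZX^z
Z/I-2 un ·: X^ZY
Z/II-1 ? I-1×I-2: X^ZY|X^zY
Z/II-2 un I-1×I-2: X^ZY
⇒ Z over [I-1,I-2,II-1,II-2]: 3 consistent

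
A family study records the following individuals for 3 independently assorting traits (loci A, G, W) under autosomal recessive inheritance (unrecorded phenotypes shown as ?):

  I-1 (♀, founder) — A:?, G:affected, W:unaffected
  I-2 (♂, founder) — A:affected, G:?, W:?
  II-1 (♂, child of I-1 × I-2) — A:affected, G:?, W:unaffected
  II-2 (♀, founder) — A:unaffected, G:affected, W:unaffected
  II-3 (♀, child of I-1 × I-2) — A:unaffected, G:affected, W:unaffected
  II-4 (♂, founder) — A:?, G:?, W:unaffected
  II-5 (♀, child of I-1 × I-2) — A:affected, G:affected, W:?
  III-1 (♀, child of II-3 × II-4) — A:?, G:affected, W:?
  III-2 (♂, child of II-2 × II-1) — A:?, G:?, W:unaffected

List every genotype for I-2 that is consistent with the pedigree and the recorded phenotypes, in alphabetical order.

A/I-1 ? ·: Aa
A/I-2 aff ·: aa
A/II-1 aff I-1×I-2: aa
A/II-2 un ·: AA|Aa
A/II-3 un I-1×I-2: Aa
A/II-4 ? ·: AA|Aa|aa
A/II-5 aff I-1×I-2: aa
A/III-1 ? II-3×II-4: AA|Aa|aa
A/III-2 ? II-2×II-1: Aa|aa
⇒ A over [I-1,I-2,II-1,II-2,II-3,II-4,II-5,III-1,III-2]: 21 consistent
G/I-1 aff ·: gg
G/I-2 ? ·: Gg|gg
G/II-1 ? I-1×I-2: Gg|gg
G/II-2 aff ·: gg
G/II-3 aff I-1×I-2: gg
G/II-4 ? ·: Gg|gg
G/II-5 aff I-1×I-2: gg
G/III-1 aff II-3×II-4: gg
G/III-2 ? II-2×II-1: Gg|gg
⇒ G over [I-1,I-2,II-1,II-2,II-3,II-4,II-5,III-1,III-2]: 8 consistent
W/I-1 un ·: WW|Ww
W/I-2 ? ·: WW|Ww|ww
W/II-1 un I-1×I-2: WW|Ww
W/II-2 un ·: WW|Ww
W/II-3 un I-1×I-2: WW|Ww
W/II-4 un ·: WW|Ww
W/II-5 ? I-1×I-2: WW|Ww|ww
W/III-1 ? II-3×II-4: WW|Ww|ww
W/III-2 un II-2×II-1: WW|Ww
⇒ W over [I-1,I-2,II-1,II-2,II-3,II-4,II-5,III-1,III-2]: 461 consistent

I-2 ∈ {aa Gg WW, aa Gg Ww, aa Gg ww, aa gg WW, aa gg Ww, aa gg ww}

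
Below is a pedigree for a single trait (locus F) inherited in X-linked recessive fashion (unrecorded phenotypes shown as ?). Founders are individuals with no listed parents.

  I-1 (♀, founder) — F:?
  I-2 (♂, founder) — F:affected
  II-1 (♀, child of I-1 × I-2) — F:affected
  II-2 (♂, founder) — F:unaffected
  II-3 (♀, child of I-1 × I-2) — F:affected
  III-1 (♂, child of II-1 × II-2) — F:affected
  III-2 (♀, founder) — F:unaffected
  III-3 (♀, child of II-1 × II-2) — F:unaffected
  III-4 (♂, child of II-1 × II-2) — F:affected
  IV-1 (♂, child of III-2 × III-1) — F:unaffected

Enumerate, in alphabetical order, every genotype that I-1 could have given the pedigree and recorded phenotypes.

I-1 ∈ {X^FX^f, X^fX^f}

F/I-1 ? ·: X^FX^f|X^fX^f
F/I-2 aff ·: X^fY
F/II-1 aff I-1×I-2: X^fX^f
F/II-2 un ·: X^FY
F/II-3 aff I-1×I-2: X^fX^f
F/III-1 aff II-1×II-2: X^fY
F/III-2 un ·: X^FX^F|X^FX^f
F/III-3 un II-1×II-2: X^FX^f
F/III-4 aff II-1×II-2: X^fY
F/IV-1 un III-2×III-1: X^FY
⇒ F over [I-1,I-2,II-1,II-2,II-3,III-1,III-2,III-3,III-4,IV-1]: 4 consistent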